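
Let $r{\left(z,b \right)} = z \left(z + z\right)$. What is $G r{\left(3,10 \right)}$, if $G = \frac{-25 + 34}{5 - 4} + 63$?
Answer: $1296$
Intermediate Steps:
$r{\left(z,b \right)} = 2 z^{2}$ ($r{\left(z,b \right)} = z 2 z = 2 z^{2}$)
$G = 72$ ($G = \frac{9}{1} + 63 = 9 \cdot 1 + 63 = 9 + 63 = 72$)
$G r{\left(3,10 \right)} = 72 \cdot 2 \cdot 3^{2} = 72 \cdot 2 \cdot 9 = 72 \cdot 18 = 1296$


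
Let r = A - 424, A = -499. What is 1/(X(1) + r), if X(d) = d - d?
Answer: -1/923 ≈ -0.0010834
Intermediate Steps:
X(d) = 0
r = -923 (r = -499 - 424 = -923)
1/(X(1) + r) = 1/(0 - 923) = 1/(-923) = -1/923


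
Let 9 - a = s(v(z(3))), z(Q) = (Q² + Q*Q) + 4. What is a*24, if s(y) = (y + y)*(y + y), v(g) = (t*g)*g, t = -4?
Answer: -359817000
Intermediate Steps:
z(Q) = 4 + 2*Q² (z(Q) = (Q² + Q²) + 4 = 2*Q² + 4 = 4 + 2*Q²)
v(g) = -4*g² (v(g) = (-4*g)*g = -4*g²)
s(y) = 4*y² (s(y) = (2*y)*(2*y) = 4*y²)
a = -14992375 (a = 9 - 4*(-4*(4 + 2*3²)²)² = 9 - 4*(-4*(4 + 2*9)²)² = 9 - 4*(-4*(4 + 18)²)² = 9 - 4*(-4*22²)² = 9 - 4*(-4*484)² = 9 - 4*(-1936)² = 9 - 4*3748096 = 9 - 1*14992384 = 9 - 14992384 = -14992375)
a*24 = -14992375*24 = -359817000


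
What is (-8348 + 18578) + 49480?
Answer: 59710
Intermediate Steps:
(-8348 + 18578) + 49480 = 10230 + 49480 = 59710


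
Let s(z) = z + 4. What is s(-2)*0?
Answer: 0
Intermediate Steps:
s(z) = 4 + z
s(-2)*0 = (4 - 2)*0 = 2*0 = 0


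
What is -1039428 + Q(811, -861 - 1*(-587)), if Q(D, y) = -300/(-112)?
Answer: -29103909/28 ≈ -1.0394e+6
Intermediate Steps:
Q(D, y) = 75/28 (Q(D, y) = -300*(-1/112) = 75/28)
-1039428 + Q(811, -861 - 1*(-587)) = -1039428 + 75/28 = -29103909/28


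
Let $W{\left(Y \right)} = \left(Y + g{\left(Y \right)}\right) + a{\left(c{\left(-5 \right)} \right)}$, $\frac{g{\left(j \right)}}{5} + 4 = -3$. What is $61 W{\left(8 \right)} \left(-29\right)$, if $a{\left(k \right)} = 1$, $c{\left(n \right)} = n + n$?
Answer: $45994$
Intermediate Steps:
$c{\left(n \right)} = 2 n$
$g{\left(j \right)} = -35$ ($g{\left(j \right)} = -20 + 5 \left(-3\right) = -20 - 15 = -35$)
$W{\left(Y \right)} = -34 + Y$ ($W{\left(Y \right)} = \left(Y - 35\right) + 1 = \left(-35 + Y\right) + 1 = -34 + Y$)
$61 W{\left(8 \right)} \left(-29\right) = 61 \left(-34 + 8\right) \left(-29\right) = 61 \left(-26\right) \left(-29\right) = \left(-1586\right) \left(-29\right) = 45994$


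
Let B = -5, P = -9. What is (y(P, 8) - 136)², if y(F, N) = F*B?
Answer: 8281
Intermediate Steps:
y(F, N) = -5*F (y(F, N) = F*(-5) = -5*F)
(y(P, 8) - 136)² = (-5*(-9) - 136)² = (45 - 136)² = (-91)² = 8281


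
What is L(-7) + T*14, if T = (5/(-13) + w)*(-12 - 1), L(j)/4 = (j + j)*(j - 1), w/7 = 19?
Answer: -23688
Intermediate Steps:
w = 133 (w = 7*19 = 133)
L(j) = 8*j*(-1 + j) (L(j) = 4*((j + j)*(j - 1)) = 4*((2*j)*(-1 + j)) = 4*(2*j*(-1 + j)) = 8*j*(-1 + j))
T = -1724 (T = (5/(-13) + 133)*(-12 - 1) = (5*(-1/13) + 133)*(-13) = (-5/13 + 133)*(-13) = (1724/13)*(-13) = -1724)
L(-7) + T*14 = 8*(-7)*(-1 - 7) - 1724*14 = 8*(-7)*(-8) - 24136 = 448 - 24136 = -23688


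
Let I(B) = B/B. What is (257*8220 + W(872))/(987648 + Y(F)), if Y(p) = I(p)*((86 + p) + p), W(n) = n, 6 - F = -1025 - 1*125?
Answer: 1056706/495023 ≈ 2.1347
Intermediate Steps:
I(B) = 1
F = 1156 (F = 6 - (-1025 - 1*125) = 6 - (-1025 - 125) = 6 - 1*(-1150) = 6 + 1150 = 1156)
Y(p) = 86 + 2*p (Y(p) = 1*((86 + p) + p) = 1*(86 + 2*p) = 86 + 2*p)
(257*8220 + W(872))/(987648 + Y(F)) = (257*8220 + 872)/(987648 + (86 + 2*1156)) = (2112540 + 872)/(987648 + (86 + 2312)) = 2113412/(987648 + 2398) = 2113412/990046 = 2113412*(1/990046) = 1056706/495023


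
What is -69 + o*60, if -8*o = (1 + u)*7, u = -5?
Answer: 141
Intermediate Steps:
o = 7/2 (o = -(1 - 5)*7/8 = -(-1)*7/2 = -⅛*(-28) = 7/2 ≈ 3.5000)
-69 + o*60 = -69 + (7/2)*60 = -69 + 210 = 141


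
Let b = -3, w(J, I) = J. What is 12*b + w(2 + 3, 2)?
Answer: -31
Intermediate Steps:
12*b + w(2 + 3, 2) = 12*(-3) + (2 + 3) = -36 + 5 = -31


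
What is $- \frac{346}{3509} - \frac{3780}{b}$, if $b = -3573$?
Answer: $\frac{1336418}{1393073} \approx 0.95933$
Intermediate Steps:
$- \frac{346}{3509} - \frac{3780}{b} = - \frac{346}{3509} - \frac{3780}{-3573} = \left(-346\right) \frac{1}{3509} - - \frac{420}{397} = - \frac{346}{3509} + \frac{420}{397} = \frac{1336418}{1393073}$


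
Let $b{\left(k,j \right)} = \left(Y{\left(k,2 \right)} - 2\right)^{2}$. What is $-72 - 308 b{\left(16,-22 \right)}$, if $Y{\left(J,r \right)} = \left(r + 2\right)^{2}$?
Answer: $-60440$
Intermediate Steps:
$Y{\left(J,r \right)} = \left(2 + r\right)^{2}$
$b{\left(k,j \right)} = 196$ ($b{\left(k,j \right)} = \left(\left(2 + 2\right)^{2} - 2\right)^{2} = \left(4^{2} - 2\right)^{2} = \left(16 - 2\right)^{2} = 14^{2} = 196$)
$-72 - 308 b{\left(16,-22 \right)} = -72 - 60368 = -60440$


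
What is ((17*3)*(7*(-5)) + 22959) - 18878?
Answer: 2296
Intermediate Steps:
((17*3)*(7*(-5)) + 22959) - 18878 = (51*(-35) + 22959) - 18878 = (-1785 + 22959) - 18878 = 21174 - 18878 = 2296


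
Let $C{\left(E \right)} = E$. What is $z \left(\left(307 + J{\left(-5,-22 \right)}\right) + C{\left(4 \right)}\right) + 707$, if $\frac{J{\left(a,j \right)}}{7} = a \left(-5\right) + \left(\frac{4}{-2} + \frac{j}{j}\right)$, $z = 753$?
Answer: $361394$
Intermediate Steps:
$J{\left(a,j \right)} = -7 - 35 a$ ($J{\left(a,j \right)} = 7 \left(a \left(-5\right) + \left(\frac{4}{-2} + \frac{j}{j}\right)\right) = 7 \left(- 5 a + \left(4 \left(- \frac{1}{2}\right) + 1\right)\right) = 7 \left(- 5 a + \left(-2 + 1\right)\right) = 7 \left(- 5 a - 1\right) = 7 \left(-1 - 5 a\right) = -7 - 35 a$)
$z \left(\left(307 + J{\left(-5,-22 \right)}\right) + C{\left(4 \right)}\right) + 707 = 753 \left(\left(307 - -168\right) + 4\right) + 707 = 753 \left(\left(307 + \left(-7 + 175\right)\right) + 4\right) + 707 = 753 \left(\left(307 + 168\right) + 4\right) + 707 = 753 \left(475 + 4\right) + 707 = 753 \cdot 479 + 707 = 360687 + 707 = 361394$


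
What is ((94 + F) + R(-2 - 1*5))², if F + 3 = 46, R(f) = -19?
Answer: 13924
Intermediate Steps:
F = 43 (F = -3 + 46 = 43)
((94 + F) + R(-2 - 1*5))² = ((94 + 43) - 19)² = (137 - 19)² = 118² = 13924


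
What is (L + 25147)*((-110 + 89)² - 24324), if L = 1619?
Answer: -639252378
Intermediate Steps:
(L + 25147)*((-110 + 89)² - 24324) = (1619 + 25147)*((-110 + 89)² - 24324) = 26766*((-21)² - 24324) = 26766*(441 - 24324) = 26766*(-23883) = -639252378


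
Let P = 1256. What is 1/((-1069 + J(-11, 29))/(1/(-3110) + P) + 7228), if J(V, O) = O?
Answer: 3906159/28230482852 ≈ 0.00013837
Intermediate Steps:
1/((-1069 + J(-11, 29))/(1/(-3110) + P) + 7228) = 1/((-1069 + 29)/(1/(-3110) + 1256) + 7228) = 1/(-1040/(-1/3110 + 1256) + 7228) = 1/(-1040/3906159/3110 + 7228) = 1/(-1040*3110/3906159 + 7228) = 1/(-3234400/3906159 + 7228) = 1/(28230482852/3906159) = 3906159/28230482852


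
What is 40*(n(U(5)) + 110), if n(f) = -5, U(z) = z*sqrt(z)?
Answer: 4200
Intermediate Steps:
U(z) = z**(3/2)
40*(n(U(5)) + 110) = 40*(-5 + 110) = 40*105 = 4200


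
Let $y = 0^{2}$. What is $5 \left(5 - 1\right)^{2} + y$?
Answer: $80$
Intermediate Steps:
$y = 0$
$5 \left(5 - 1\right)^{2} + y = 5 \left(5 - 1\right)^{2} + 0 = 5 \cdot 4^{2} + 0 = 5 \cdot 16 + 0 = 80 + 0 = 80$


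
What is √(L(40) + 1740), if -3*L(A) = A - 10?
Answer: √1730 ≈ 41.593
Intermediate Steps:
L(A) = 10/3 - A/3 (L(A) = -(A - 10)/3 = -(-10 + A)/3 = 10/3 - A/3)
√(L(40) + 1740) = √((10/3 - ⅓*40) + 1740) = √((10/3 - 40/3) + 1740) = √(-10 + 1740) = √1730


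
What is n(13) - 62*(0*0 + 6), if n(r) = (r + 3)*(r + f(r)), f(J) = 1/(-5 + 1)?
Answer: -168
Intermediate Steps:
f(J) = -¼ (f(J) = 1/(-4) = -¼)
n(r) = (3 + r)*(-¼ + r) (n(r) = (r + 3)*(r - ¼) = (3 + r)*(-¼ + r))
n(13) - 62*(0*0 + 6) = (-¾ + 13² + (11/4)*13) - 62*(0*0 + 6) = (-¾ + 169 + 143/4) - 62*(0 + 6) = 204 - 62*6 = 204 - 372 = -168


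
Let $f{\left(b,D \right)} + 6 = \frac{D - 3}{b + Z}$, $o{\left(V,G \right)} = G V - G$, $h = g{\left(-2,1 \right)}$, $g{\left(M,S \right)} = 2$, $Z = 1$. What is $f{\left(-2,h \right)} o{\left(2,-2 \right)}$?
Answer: $10$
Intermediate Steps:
$h = 2$
$o{\left(V,G \right)} = - G + G V$
$f{\left(b,D \right)} = -6 + \frac{-3 + D}{1 + b}$ ($f{\left(b,D \right)} = -6 + \frac{D - 3}{b + 1} = -6 + \frac{-3 + D}{1 + b}$)
$f{\left(-2,h \right)} o{\left(2,-2 \right)} = \frac{-9 + 2 - -12}{1 - 2} \left(- 2 \left(-1 + 2\right)\right) = \frac{-9 + 2 + 12}{-1} \left(\left(-2\right) 1\right) = \left(-1\right) 5 \left(-2\right) = \left(-5\right) \left(-2\right) = 10$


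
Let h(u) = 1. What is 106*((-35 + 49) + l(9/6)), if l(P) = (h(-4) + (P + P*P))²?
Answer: 31005/8 ≈ 3875.6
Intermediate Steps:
l(P) = (1 + P + P²)² (l(P) = (1 + (P + P*P))² = (1 + (P + P²))² = (1 + P + P²)²)
106*((-35 + 49) + l(9/6)) = 106*((-35 + 49) + (1 + 9/6 + (9/6)²)²) = 106*(14 + (1 + 9*(⅙) + (9*(⅙))²)²) = 106*(14 + (1 + 3/2 + (3/2)²)²) = 106*(14 + (1 + 3/2 + 9/4)²) = 106*(14 + (19/4)²) = 106*(14 + 361/16) = 106*(585/16) = 31005/8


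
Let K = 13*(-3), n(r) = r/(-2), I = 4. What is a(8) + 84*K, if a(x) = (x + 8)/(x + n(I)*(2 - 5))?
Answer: -22924/7 ≈ -3274.9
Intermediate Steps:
n(r) = -r/2 (n(r) = r*(-1/2) = -r/2)
a(x) = (8 + x)/(6 + x) (a(x) = (x + 8)/(x + (-1/2*4)*(2 - 5)) = (8 + x)/(x - 2*(-3)) = (8 + x)/(x + 6) = (8 + x)/(6 + x))
K = -39
a(8) + 84*K = (8 + 8)/(6 + 8) + 84*(-39) = 16/14 - 3276 = (1/14)*16 - 3276 = 8/7 - 3276 = -22924/7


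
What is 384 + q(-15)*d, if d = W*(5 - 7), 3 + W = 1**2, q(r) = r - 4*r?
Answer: 564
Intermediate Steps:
q(r) = -3*r
W = -2 (W = -3 + 1**2 = -3 + 1 = -2)
d = 4 (d = -2*(5 - 7) = -2*(-2) = 4)
384 + q(-15)*d = 384 - 3*(-15)*4 = 384 + 45*4 = 384 + 180 = 564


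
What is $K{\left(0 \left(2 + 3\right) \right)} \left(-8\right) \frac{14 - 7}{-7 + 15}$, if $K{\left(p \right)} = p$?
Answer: $0$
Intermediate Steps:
$K{\left(0 \left(2 + 3\right) \right)} \left(-8\right) \frac{14 - 7}{-7 + 15} = 0 \left(2 + 3\right) \left(-8\right) \frac{14 - 7}{-7 + 15} = 0 \cdot 5 \left(-8\right) \frac{7}{8} = 0 \left(-8\right) 7 \cdot \frac{1}{8} = 0 \cdot \frac{7}{8} = 0$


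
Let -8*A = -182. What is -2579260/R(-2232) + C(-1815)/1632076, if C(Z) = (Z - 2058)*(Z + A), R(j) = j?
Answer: 2112520756703/1821396816 ≈ 1159.8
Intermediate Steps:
A = 91/4 (A = -⅛*(-182) = 91/4 ≈ 22.750)
C(Z) = (-2058 + Z)*(91/4 + Z) (C(Z) = (Z - 2058)*(Z + 91/4) = (-2058 + Z)*(91/4 + Z))
-2579260/R(-2232) + C(-1815)/1632076 = -2579260/(-2232) + (-93639/2 + (-1815)² - 8141/4*(-1815))/1632076 = -2579260*(-1/2232) + (-93639/2 + 3294225 + 14775915/4)*(1/1632076) = 644815/558 + (27765537/4)*(1/1632076) = 644815/558 + 27765537/6528304 = 2112520756703/1821396816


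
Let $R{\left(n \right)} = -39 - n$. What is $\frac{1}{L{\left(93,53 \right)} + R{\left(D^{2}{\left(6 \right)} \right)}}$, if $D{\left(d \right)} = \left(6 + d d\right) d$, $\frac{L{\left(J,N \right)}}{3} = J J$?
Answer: $- \frac{1}{37596} \approx -2.6599 \cdot 10^{-5}$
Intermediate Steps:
$L{\left(J,N \right)} = 3 J^{2}$ ($L{\left(J,N \right)} = 3 J J = 3 J^{2}$)
$D{\left(d \right)} = d \left(6 + d^{2}\right)$ ($D{\left(d \right)} = \left(6 + d^{2}\right) d = d \left(6 + d^{2}\right)$)
$\frac{1}{L{\left(93,53 \right)} + R{\left(D^{2}{\left(6 \right)} \right)}} = \frac{1}{3 \cdot 93^{2} - \left(39 + \left(6 \left(6 + 6^{2}\right)\right)^{2}\right)} = \frac{1}{3 \cdot 8649 - \left(39 + \left(6 \left(6 + 36\right)\right)^{2}\right)} = \frac{1}{25947 - \left(39 + \left(6 \cdot 42\right)^{2}\right)} = \frac{1}{25947 - 63543} = \frac{1}{-37596} = - \frac{1}{37596}$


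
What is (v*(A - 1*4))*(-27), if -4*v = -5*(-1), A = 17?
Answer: 1755/4 ≈ 438.75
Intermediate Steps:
v = -5/4 (v = -(-5)*(-1)/4 = -¼*5 = -5/4 ≈ -1.2500)
(v*(A - 1*4))*(-27) = -5*(17 - 1*4)/4*(-27) = -5*(17 - 4)/4*(-27) = -5/4*13*(-27) = -65/4*(-27) = 1755/4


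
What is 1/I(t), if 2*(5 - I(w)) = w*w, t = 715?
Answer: -2/511215 ≈ -3.9122e-6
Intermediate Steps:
I(w) = 5 - w**2/2 (I(w) = 5 - w*w/2 = 5 - w**2/2)
1/I(t) = 1/(5 - 1/2*715**2) = 1/(5 - 1/2*511225) = 1/(5 - 511225/2) = 1/(-511215/2) = -2/511215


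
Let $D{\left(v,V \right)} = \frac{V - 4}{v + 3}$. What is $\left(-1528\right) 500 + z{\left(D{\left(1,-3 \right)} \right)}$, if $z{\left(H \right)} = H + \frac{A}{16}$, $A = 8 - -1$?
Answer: $- \frac{12224019}{16} \approx -7.64 \cdot 10^{5}$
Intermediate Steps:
$A = 9$ ($A = 8 + 1 = 9$)
$D{\left(v,V \right)} = \frac{-4 + V}{3 + v}$
$z{\left(H \right)} = \frac{9}{16} + H$ ($z{\left(H \right)} = H + \frac{9}{16} = \frac{9}{16} + H$)
$\left(-1528\right) 500 + z{\left(D{\left(1,-3 \right)} \right)} = \left(-1528\right) 500 + \left(\frac{9}{16} + \frac{-4 - 3}{3 + 1}\right) = -764000 + \left(\frac{9}{16} + \frac{1}{4} \left(-7\right)\right) = -764000 + \left(\frac{9}{16} - \frac{7}{4}\right) = -764000 - \frac{19}{16} = - \frac{12224019}{16}$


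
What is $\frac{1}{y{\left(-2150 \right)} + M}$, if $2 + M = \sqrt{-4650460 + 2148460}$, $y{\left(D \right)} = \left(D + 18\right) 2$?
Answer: $- \frac{237}{1150042} - \frac{5 i \sqrt{695}}{1725063} \approx -0.00020608 - 7.6411 \cdot 10^{-5} i$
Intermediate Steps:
$y{\left(D \right)} = 36 + 2 D$ ($y{\left(D \right)} = \left(18 + D\right) 2 = 36 + 2 D$)
$M = -2 + 60 i \sqrt{695}$ ($M = -2 + \sqrt{-4650460 + 2148460} = -2 + \sqrt{-2502000} = -2 + 60 i \sqrt{695} \approx -2.0 + 1581.8 i$)
$\frac{1}{y{\left(-2150 \right)} + M} = \frac{1}{\left(36 + 2 \left(-2150\right)\right) - \left(2 - 60 i \sqrt{695}\right)} = \frac{1}{\left(36 - 4300\right) - \left(2 - 60 i \sqrt{695}\right)} = \frac{1}{-4264 - \left(2 - 60 i \sqrt{695}\right)} = \frac{1}{-4266 + 60 i \sqrt{695}}$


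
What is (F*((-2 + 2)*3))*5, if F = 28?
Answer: 0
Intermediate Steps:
(F*((-2 + 2)*3))*5 = (28*((-2 + 2)*3))*5 = (28*(0*3))*5 = (28*0)*5 = 0*5 = 0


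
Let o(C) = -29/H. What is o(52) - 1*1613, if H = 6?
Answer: -9707/6 ≈ -1617.8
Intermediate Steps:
o(C) = -29/6
o(52) - 1*1613 = -29/6 - 1*1613 = -29/6 - 1613 = -9707/6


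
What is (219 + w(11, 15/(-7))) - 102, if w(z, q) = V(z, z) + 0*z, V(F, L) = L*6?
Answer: 183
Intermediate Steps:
V(F, L) = 6*L
w(z, q) = 6*z (w(z, q) = 6*z + 0*z = 6*z + 0 = 6*z)
(219 + w(11, 15/(-7))) - 102 = (219 + 6*11) - 102 = (219 + 66) - 102 = 285 - 102 = 183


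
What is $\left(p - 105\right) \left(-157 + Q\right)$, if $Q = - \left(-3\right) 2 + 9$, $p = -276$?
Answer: $54102$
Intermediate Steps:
$Q = 15$ ($Q = \left(-1\right) \left(-6\right) + 9 = 6 + 9 = 15$)
$\left(p - 105\right) \left(-157 + Q\right) = \left(-276 - 105\right) \left(-157 + 15\right) = \left(-381\right) \left(-142\right) = 54102$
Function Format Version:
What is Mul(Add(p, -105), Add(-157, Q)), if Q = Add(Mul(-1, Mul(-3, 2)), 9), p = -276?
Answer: 54102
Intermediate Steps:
Q = 15 (Q = Add(Mul(-1, -6), 9) = Add(6, 9) = 15)
Mul(Add(p, -105), Add(-157, Q)) = Mul(Add(-276, -105), Add(-157, 15)) = Mul(-381, -142) = 54102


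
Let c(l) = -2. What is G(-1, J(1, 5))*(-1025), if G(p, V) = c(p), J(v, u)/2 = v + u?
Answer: 2050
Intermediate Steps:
J(v, u) = 2*u + 2*v (J(v, u) = 2*(v + u) = 2*(u + v) = 2*u + 2*v)
G(p, V) = -2
G(-1, J(1, 5))*(-1025) = -2*(-1025) = 2050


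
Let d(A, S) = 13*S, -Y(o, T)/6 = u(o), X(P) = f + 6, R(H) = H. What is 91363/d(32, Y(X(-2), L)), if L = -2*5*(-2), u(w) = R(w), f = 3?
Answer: -91363/702 ≈ -130.15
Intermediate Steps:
u(w) = w
X(P) = 9 (X(P) = 3 + 6 = 9)
L = 20 (L = -10*(-2) = 20)
Y(o, T) = -6*o
91363/d(32, Y(X(-2), L)) = 91363/((13*(-6*9))) = 91363/((13*(-54))) = 91363/(-702) = 91363*(-1/702) = -91363/702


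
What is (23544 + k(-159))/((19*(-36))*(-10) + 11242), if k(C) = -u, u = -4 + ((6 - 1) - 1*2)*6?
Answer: 11765/9041 ≈ 1.3013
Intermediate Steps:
u = 14 (u = -4 + (5 - 2)*6 = -4 + 3*6 = -4 + 18 = 14)
k(C) = -14 (k(C) = -1*14 = -14)
(23544 + k(-159))/((19*(-36))*(-10) + 11242) = (23544 - 14)/((19*(-36))*(-10) + 11242) = 23530/(-684*(-10) + 11242) = 23530/(6840 + 11242) = 23530/18082 = 23530*(1/18082) = 11765/9041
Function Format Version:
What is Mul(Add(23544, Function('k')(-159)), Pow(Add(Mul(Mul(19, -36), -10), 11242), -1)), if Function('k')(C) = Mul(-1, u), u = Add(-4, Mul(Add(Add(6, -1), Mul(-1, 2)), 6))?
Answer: Rational(11765, 9041) ≈ 1.3013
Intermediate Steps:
u = 14 (u = Add(-4, Mul(Add(5, -2), 6)) = Add(-4, Mul(3, 6)) = Add(-4, 18) = 14)
Function('k')(C) = -14 (Function('k')(C) = Mul(-1, 14) = -14)
Mul(Add(23544, Function('k')(-159)), Pow(Add(Mul(Mul(19, -36), -10), 11242), -1)) = Mul(Add(23544, -14), Pow(Add(Mul(Mul(19, -36), -10), 11242), -1)) = Mul(23530, Pow(Add(Mul(-684, -10), 11242), -1)) = Mul(23530, Pow(Add(6840, 11242), -1)) = Mul(23530, Pow(18082, -1)) = Mul(23530, Rational(1, 18082)) = Rational(11765, 9041)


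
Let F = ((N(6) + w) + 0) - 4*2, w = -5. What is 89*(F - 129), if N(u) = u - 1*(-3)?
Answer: -11837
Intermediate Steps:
N(u) = 3 + u (N(u) = u + 3 = 3 + u)
F = -4 (F = (((3 + 6) - 5) + 0) - 4*2 = ((9 - 5) + 0) - 8 = (4 + 0) - 8 = 4 - 8 = -4)
89*(F - 129) = 89*(-4 - 129) = 89*(-133) = -11837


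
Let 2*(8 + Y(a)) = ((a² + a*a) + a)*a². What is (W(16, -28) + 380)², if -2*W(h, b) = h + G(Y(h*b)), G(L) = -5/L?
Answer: 896189877459765762262280089/6476109069397230878976 ≈ 1.3838e+5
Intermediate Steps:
Y(a) = -8 + a²*(a + 2*a²)/2 (Y(a) = -8 + (((a² + a*a) + a)*a²)/2 = -8 + (((a² + a²) + a)*a²)/2 = -8 + ((2*a² + a)*a²)/2 = -8 + ((a + 2*a²)*a²)/2 = -8 + (a²*(a + 2*a²))/2 = -8 + a²*(a + 2*a²)/2)
W(h, b) = -h/2 + 5/(2*(-8 + b⁴*h⁴ + b³*h³/2)) (W(h, b) = -(h - 5/(-8 + (h*b)⁴ + (h*b)³/2))/2 = -(h - 5/(-8 + (b*h)⁴ + (b*h)³/2))/2 = -(h - 5/(-8 + b⁴*h⁴ + (b³*h³)/2))/2 = -(h - 5/(-8 + b⁴*h⁴ + b³*h³/2))/2 = -h/2 + 5/(2*(-8 + b⁴*h⁴ + b³*h³/2)))
(W(16, -28) + 380)² = ((-½*16 + 5/(2*(-8 + (-28)⁴*16⁴ + (½)*(-28)³*16³))) + 380)² = ((-8 + 5/(2*(-8 + 614656*65536 + (½)*(-21952)*4096))) + 380)² = ((-8 + 5/(2*(-8 + 40282095616 - 44957696))) + 380)² = ((-8 + (5/2)/40237137912) + 380)² = ((-8 + (5/2)*(1/40237137912)) + 380)² = ((-8 + 5/80474275824) + 380)² = (-643794206587/80474275824 + 380)² = (29936430606533/80474275824)² = 896189877459765762262280089/6476109069397230878976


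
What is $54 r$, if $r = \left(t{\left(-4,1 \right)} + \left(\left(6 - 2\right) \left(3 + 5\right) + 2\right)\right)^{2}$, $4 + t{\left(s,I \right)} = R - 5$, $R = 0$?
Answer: $33750$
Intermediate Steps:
$t{\left(s,I \right)} = -9$ ($t{\left(s,I \right)} = -4 + \left(0 - 5\right) = -4 - 5 = -9$)
$r = 625$ ($r = \left(-9 + \left(\left(6 - 2\right) \left(3 + 5\right) + 2\right)\right)^{2} = \left(-9 + \left(4 \cdot 8 + 2\right)\right)^{2} = \left(-9 + \left(32 + 2\right)\right)^{2} = \left(-9 + 34\right)^{2} = 25^{2} = 625$)
$54 r = 54 \cdot 625 = 33750$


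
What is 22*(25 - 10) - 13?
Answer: 317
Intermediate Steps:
22*(25 - 10) - 13 = 22*15 - 13 = 330 - 13 = 317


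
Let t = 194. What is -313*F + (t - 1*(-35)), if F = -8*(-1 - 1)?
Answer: -4779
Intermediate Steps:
F = 16 (F = -8*(-2) = 16)
-313*F + (t - 1*(-35)) = -313*16 + (194 - 1*(-35)) = -5008 + (194 + 35) = -5008 + 229 = -4779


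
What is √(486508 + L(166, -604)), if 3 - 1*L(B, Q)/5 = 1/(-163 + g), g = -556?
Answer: √251513420198/719 ≈ 697.51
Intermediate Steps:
L(B, Q) = 10790/719 (L(B, Q) = 15 - 5/(-163 - 556) = 15 - 5/(-719) = 15 - 5*(-1/719) = 15 + 5/719 = 10790/719)
√(486508 + L(166, -604)) = √(486508 + 10790/719) = √(349810042/719) = √251513420198/719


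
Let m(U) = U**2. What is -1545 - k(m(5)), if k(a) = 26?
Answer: -1571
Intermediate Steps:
-1545 - k(m(5)) = -1545 - 1*26 = -1545 - 26 = -1571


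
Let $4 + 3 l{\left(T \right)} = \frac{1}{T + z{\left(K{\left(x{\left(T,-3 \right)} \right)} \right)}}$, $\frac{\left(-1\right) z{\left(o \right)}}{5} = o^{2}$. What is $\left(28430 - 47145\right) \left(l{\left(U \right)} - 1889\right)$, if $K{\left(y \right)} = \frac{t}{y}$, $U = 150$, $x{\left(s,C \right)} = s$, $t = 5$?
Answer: $\frac{150814481765}{4263} \approx 3.5378 \cdot 10^{7}$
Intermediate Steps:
$K{\left(y \right)} = \frac{5}{y}$
$z{\left(o \right)} = - 5 o^{2}$
$l{\left(T \right)} = - \frac{4}{3} + \frac{1}{3 \left(T - \frac{125}{T^{2}}\right)}$ ($l{\left(T \right)} = - \frac{4}{3} + \frac{1}{3 \left(T - 5 \left(\frac{5}{T}\right)^{2}\right)} = - \frac{4}{3} + \frac{1}{3 \left(T - 5 \frac{25}{T^{2}}\right)} = - \frac{4}{3} + \frac{1}{3 \left(T - \frac{125}{T^{2}}\right)}$)
$\left(28430 - 47145\right) \left(l{\left(U \right)} - 1889\right) = \left(28430 - 47145\right) \left(\frac{500 + 150^{2} \left(1 - 600\right)}{3 \left(-125 + 150^{3}\right)} - 1889\right) = - 18715 \left(\frac{500 + 22500 \left(1 - 600\right)}{3 \left(-125 + 3375000\right)} - 1889\right) = - 18715 \left(\frac{500 + 22500 \left(-599\right)}{3 \cdot 3374875} - 1889\right) = - 18715 \left(\frac{1}{3} \cdot \frac{1}{3374875} \left(500 - 13477500\right) - 1889\right) = - 18715 \left(\frac{1}{3} \cdot \frac{1}{3374875} \left(-13477000\right) - 1889\right) = - 18715 \left(- \frac{107816}{80997} - 1889\right) = \left(-18715\right) \left(- \frac{153111149}{80997}\right) = \frac{150814481765}{4263}$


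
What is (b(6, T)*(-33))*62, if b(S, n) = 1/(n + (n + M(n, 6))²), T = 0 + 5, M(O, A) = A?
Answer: -341/21 ≈ -16.238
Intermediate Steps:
T = 5
b(S, n) = 1/(n + (6 + n)²) (b(S, n) = 1/(n + (n + 6)²) = 1/(n + (6 + n)²))
(b(6, T)*(-33))*62 = (-33/(5 + (6 + 5)²))*62 = (-33/(5 + 11²))*62 = (-33/(5 + 121))*62 = (-33/126)*62 = ((1/126)*(-33))*62 = -11/42*62 = -341/21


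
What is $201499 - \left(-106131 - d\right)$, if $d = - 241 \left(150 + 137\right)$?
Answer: $238463$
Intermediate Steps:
$d = -69167$ ($d = \left(-241\right) 287 = -69167$)
$201499 - \left(-106131 - d\right) = 201499 - \left(-106131 - -69167\right) = 201499 - \left(-106131 + 69167\right) = 201499 - -36964 = 201499 + 36964 = 238463$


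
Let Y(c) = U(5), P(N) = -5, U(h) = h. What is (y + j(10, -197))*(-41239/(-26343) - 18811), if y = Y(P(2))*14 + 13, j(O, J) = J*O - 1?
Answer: 935498211392/26343 ≈ 3.5512e+7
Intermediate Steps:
Y(c) = 5
j(O, J) = -1 + J*O
y = 83 (y = 5*14 + 13 = 70 + 13 = 83)
(y + j(10, -197))*(-41239/(-26343) - 18811) = (83 + (-1 - 197*10))*(-41239/(-26343) - 18811) = (83 + (-1 - 1970))*(-41239*(-1/26343) - 18811) = (83 - 1971)*(41239/26343 - 18811) = -1888*(-495496934/26343) = 935498211392/26343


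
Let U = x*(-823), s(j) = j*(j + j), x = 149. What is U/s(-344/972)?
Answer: -7241001723/14792 ≈ -4.8952e+5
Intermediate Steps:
s(j) = 2*j² (s(j) = j*(2*j) = 2*j²)
U = -122627 (U = 149*(-823) = -122627)
U/s(-344/972) = -122627/(2*(-344/972)²) = -122627/(2*(-344*1/972)²) = -122627/(2*(-86/243)²) = -122627/(2*(7396/59049)) = -122627/14792/59049 = -122627*59049/14792 = -7241001723/14792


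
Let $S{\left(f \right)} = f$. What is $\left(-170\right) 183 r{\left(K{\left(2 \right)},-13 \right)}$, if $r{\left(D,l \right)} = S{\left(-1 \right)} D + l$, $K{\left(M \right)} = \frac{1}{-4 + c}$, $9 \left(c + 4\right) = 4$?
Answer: $\frac{800625}{2} \approx 4.0031 \cdot 10^{5}$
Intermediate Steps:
$c = - \frac{32}{9}$ ($c = -4 + \frac{1}{9} \cdot 4 = -4 + \frac{4}{9} = - \frac{32}{9} \approx -3.5556$)
$K{\left(M \right)} = - \frac{9}{68}$ ($K{\left(M \right)} = \frac{1}{-4 - \frac{32}{9}} = \frac{1}{- \frac{68}{9}} = - \frac{9}{68}$)
$r{\left(D,l \right)} = l - D$ ($r{\left(D,l \right)} = - D + l = l - D$)
$\left(-170\right) 183 r{\left(K{\left(2 \right)},-13 \right)} = \left(-170\right) 183 \left(-13 - - \frac{9}{68}\right) = - 31110 \left(-13 + \frac{9}{68}\right) = \left(-31110\right) \left(- \frac{875}{68}\right) = \frac{800625}{2}$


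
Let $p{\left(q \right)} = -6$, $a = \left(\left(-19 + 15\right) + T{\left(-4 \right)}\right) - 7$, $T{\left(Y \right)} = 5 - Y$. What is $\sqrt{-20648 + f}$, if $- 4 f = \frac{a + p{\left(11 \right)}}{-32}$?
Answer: $\frac{i \sqrt{330369}}{4} \approx 143.69 i$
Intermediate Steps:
$a = -2$ ($a = \left(\left(-19 + 15\right) + \left(5 - -4\right)\right) - 7 = \left(-4 + \left(5 + 4\right)\right) - 7 = \left(-4 + 9\right) - 7 = 5 - 7 = -2$)
$f = - \frac{1}{16}$ ($f = - \frac{\frac{1}{-32} \left(-2 - 6\right)}{4} = - \frac{\left(- \frac{1}{32}\right) \left(-8\right)}{4} = \left(- \frac{1}{4}\right) \frac{1}{4} = - \frac{1}{16} \approx -0.0625$)
$\sqrt{-20648 + f} = \sqrt{-20648 - \frac{1}{16}} = \sqrt{- \frac{330369}{16}} = \frac{i \sqrt{330369}}{4}$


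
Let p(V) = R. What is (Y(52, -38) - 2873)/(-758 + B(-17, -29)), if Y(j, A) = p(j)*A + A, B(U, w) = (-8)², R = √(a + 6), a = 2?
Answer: 2911/694 + 38*√2/347 ≈ 4.3494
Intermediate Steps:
R = 2*√2 (R = √(2 + 6) = √8 = 2*√2 ≈ 2.8284)
p(V) = 2*√2
B(U, w) = 64
Y(j, A) = A + 2*A*√2 (Y(j, A) = (2*√2)*A + A = 2*A*√2 + A = A + 2*A*√2)
(Y(52, -38) - 2873)/(-758 + B(-17, -29)) = (-38*(1 + 2*√2) - 2873)/(-758 + 64) = ((-38 - 76*√2) - 2873)/(-694) = (-2911 - 76*√2)*(-1/694) = 2911/694 + 38*√2/347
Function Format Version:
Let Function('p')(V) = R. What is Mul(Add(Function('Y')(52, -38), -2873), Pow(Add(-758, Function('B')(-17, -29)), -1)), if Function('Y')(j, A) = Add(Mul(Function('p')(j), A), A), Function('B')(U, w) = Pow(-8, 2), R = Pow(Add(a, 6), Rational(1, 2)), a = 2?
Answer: Add(Rational(2911, 694), Mul(Rational(38, 347), Pow(2, Rational(1, 2)))) ≈ 4.3494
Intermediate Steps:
R = Mul(2, Pow(2, Rational(1, 2))) (R = Pow(Add(2, 6), Rational(1, 2)) = Pow(8, Rational(1, 2)) = Mul(2, Pow(2, Rational(1, 2))) ≈ 2.8284)
Function('p')(V) = Mul(2, Pow(2, Rational(1, 2)))
Function('B')(U, w) = 64
Function('Y')(j, A) = Add(A, Mul(2, A, Pow(2, Rational(1, 2)))) (Function('Y')(j, A) = Add(Mul(Mul(2, Pow(2, Rational(1, 2))), A), A) = Add(Mul(2, A, Pow(2, Rational(1, 2))), A) = Add(A, Mul(2, A, Pow(2, Rational(1, 2)))))
Mul(Add(Function('Y')(52, -38), -2873), Pow(Add(-758, Function('B')(-17, -29)), -1)) = Mul(Add(Mul(-38, Add(1, Mul(2, Pow(2, Rational(1, 2))))), -2873), Pow(Add(-758, 64), -1)) = Mul(Add(Add(-38, Mul(-76, Pow(2, Rational(1, 2)))), -2873), Pow(-694, -1)) = Mul(Add(-2911, Mul(-76, Pow(2, Rational(1, 2)))), Rational(-1, 694)) = Add(Rational(2911, 694), Mul(Rational(38, 347), Pow(2, Rational(1, 2))))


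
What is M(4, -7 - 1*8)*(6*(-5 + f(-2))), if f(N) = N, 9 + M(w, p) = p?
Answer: 1008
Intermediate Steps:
M(w, p) = -9 + p
M(4, -7 - 1*8)*(6*(-5 + f(-2))) = (-9 + (-7 - 1*8))*(6*(-5 - 2)) = (-9 + (-7 - 8))*(6*(-7)) = (-9 - 15)*(-42) = -24*(-42) = 1008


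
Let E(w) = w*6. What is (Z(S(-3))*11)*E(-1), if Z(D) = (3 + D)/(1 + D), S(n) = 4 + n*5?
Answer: -264/5 ≈ -52.800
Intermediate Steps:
E(w) = 6*w
S(n) = 4 + 5*n
Z(D) = (3 + D)/(1 + D)
(Z(S(-3))*11)*E(-1) = (((3 + (4 + 5*(-3)))/(1 + (4 + 5*(-3))))*11)*(6*(-1)) = (((3 + (4 - 15))/(1 + (4 - 15)))*11)*(-6) = (((3 - 11)/(1 - 11))*11)*(-6) = ((-8/(-10))*11)*(-6) = (-⅒*(-8)*11)*(-6) = ((⅘)*11)*(-6) = (44/5)*(-6) = -264/5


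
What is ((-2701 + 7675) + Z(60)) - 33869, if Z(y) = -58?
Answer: -28953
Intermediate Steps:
((-2701 + 7675) + Z(60)) - 33869 = ((-2701 + 7675) - 58) - 33869 = (4974 - 58) - 33869 = 4916 - 33869 = -28953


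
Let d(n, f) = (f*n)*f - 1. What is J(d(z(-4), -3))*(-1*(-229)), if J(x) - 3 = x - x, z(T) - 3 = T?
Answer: 687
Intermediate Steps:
z(T) = 3 + T
d(n, f) = -1 + n*f² (d(n, f) = n*f² - 1 = -1 + n*f²)
J(x) = 3 (J(x) = 3 + (x - x) = 3 + 0 = 3)
J(d(z(-4), -3))*(-1*(-229)) = 3*(-1*(-229)) = 3*229 = 687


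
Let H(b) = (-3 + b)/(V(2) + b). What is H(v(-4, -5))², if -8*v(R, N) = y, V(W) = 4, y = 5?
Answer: 841/729 ≈ 1.1536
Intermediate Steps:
v(R, N) = -5/8 (v(R, N) = -⅛*5 = -5/8)
H(b) = (-3 + b)/(4 + b)
H(v(-4, -5))² = ((-3 - 5/8)/(4 - 5/8))² = (-29/8/(27/8))² = ((8/27)*(-29/8))² = (-29/27)² = 841/729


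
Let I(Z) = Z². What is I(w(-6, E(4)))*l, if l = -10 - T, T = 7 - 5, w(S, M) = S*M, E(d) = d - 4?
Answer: 0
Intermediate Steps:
E(d) = -4 + d
w(S, M) = M*S
T = 2
l = -12 (l = -10 - 1*2 = -10 - 2 = -12)
I(w(-6, E(4)))*l = ((-4 + 4)*(-6))²*(-12) = (0*(-6))²*(-12) = 0²*(-12) = 0*(-12) = 0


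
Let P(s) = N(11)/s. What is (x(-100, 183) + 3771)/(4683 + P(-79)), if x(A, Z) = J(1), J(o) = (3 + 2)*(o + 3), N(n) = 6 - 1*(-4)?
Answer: 299489/369947 ≈ 0.80955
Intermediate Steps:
N(n) = 10 (N(n) = 6 + 4 = 10)
J(o) = 15 + 5*o (J(o) = 5*(3 + o) = 15 + 5*o)
x(A, Z) = 20 (x(A, Z) = 15 + 5*1 = 15 + 5 = 20)
P(s) = 10/s
(x(-100, 183) + 3771)/(4683 + P(-79)) = (20 + 3771)/(4683 + 10/(-79)) = 3791/(4683 + 10*(-1/79)) = 3791/(4683 - 10/79) = 3791/(369947/79) = 3791*(79/369947) = 299489/369947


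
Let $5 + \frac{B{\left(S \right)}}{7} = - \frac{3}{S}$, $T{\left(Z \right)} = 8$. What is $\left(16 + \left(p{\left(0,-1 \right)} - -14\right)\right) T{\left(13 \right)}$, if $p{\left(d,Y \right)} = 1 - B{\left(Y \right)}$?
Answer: $360$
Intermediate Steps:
$B{\left(S \right)} = -35 - \frac{21}{S}$ ($B{\left(S \right)} = -35 + 7 \left(- \frac{3}{S}\right) = -35 - \frac{21}{S}$)
$p{\left(d,Y \right)} = 36 + \frac{21}{Y}$ ($p{\left(d,Y \right)} = 1 - \left(-35 - \frac{21}{Y}\right) = 1 + \left(35 + \frac{21}{Y}\right) = 36 + \frac{21}{Y}$)
$\left(16 + \left(p{\left(0,-1 \right)} - -14\right)\right) T{\left(13 \right)} = \left(16 + \left(\left(36 + \frac{21}{-1}\right) - -14\right)\right) 8 = \left(16 + \left(\left(36 + 21 \left(-1\right)\right) + 14\right)\right) 8 = \left(16 + \left(\left(36 - 21\right) + 14\right)\right) 8 = \left(16 + \left(15 + 14\right)\right) 8 = \left(16 + 29\right) 8 = 45 \cdot 8 = 360$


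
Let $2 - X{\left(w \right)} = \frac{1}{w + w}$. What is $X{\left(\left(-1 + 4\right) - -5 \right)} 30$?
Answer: $\frac{465}{8} \approx 58.125$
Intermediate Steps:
$X{\left(w \right)} = 2 - \frac{1}{2 w}$ ($X{\left(w \right)} = 2 - \frac{1}{w + w} = 2 - \frac{1}{2 w}$)
$X{\left(\left(-1 + 4\right) - -5 \right)} 30 = \left(2 - \frac{1}{2 \left(\left(-1 + 4\right) - -5\right)}\right) 30 = \left(2 - \frac{1}{2 \left(3 + 5\right)}\right) 30 = \left(2 - \frac{1}{2 \cdot 8}\right) 30 = \left(2 - \frac{1}{16}\right) 30 = \frac{31}{16} \cdot 30 = \frac{465}{8}$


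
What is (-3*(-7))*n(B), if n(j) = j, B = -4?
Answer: -84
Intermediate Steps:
(-3*(-7))*n(B) = -3*(-7)*(-4) = 21*(-4) = -84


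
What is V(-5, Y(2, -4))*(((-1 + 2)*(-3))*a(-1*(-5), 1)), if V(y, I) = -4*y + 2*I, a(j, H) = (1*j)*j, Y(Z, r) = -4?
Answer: -900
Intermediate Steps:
a(j, H) = j**2 (a(j, H) = j*j = j**2)
V(-5, Y(2, -4))*(((-1 + 2)*(-3))*a(-1*(-5), 1)) = (-4*(-5) + 2*(-4))*(((-1 + 2)*(-3))*(-1*(-5))**2) = (20 - 8)*((1*(-3))*5**2) = 12*(-3*25) = 12*(-75) = -900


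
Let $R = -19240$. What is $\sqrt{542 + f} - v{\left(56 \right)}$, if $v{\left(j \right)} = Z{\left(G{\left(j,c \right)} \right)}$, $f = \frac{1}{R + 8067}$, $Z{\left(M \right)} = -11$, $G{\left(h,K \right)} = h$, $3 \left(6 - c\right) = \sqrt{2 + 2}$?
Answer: $11 + \frac{\sqrt{67661062345}}{11173} \approx 34.281$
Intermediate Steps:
$c = \frac{16}{3}$ ($c = 6 - \frac{\sqrt{2 + 2}}{3} = 6 - \frac{\sqrt{4}}{3} = 6 - \frac{2}{3} = \frac{16}{3} \approx 5.3333$)
$f = - \frac{1}{11173}$ ($f = \frac{1}{-19240 + 8067} = \frac{1}{-11173} = - \frac{1}{11173} \approx -8.9501 \cdot 10^{-5}$)
$v{\left(j \right)} = -11$
$\sqrt{542 + f} - v{\left(56 \right)} = \sqrt{542 - \frac{1}{11173}} - -11 = \sqrt{\frac{6055765}{11173}} + 11 = \frac{\sqrt{67661062345}}{11173} + 11 = 11 + \frac{\sqrt{67661062345}}{11173}$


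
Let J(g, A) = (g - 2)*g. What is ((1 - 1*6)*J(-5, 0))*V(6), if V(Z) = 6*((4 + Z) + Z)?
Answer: -16800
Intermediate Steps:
J(g, A) = g*(-2 + g) (J(g, A) = (-2 + g)*g = g*(-2 + g))
V(Z) = 24 + 12*Z (V(Z) = 6*(4 + 2*Z) = 24 + 12*Z)
((1 - 1*6)*J(-5, 0))*V(6) = ((1 - 1*6)*(-5*(-2 - 5)))*(24 + 12*6) = ((1 - 6)*(-5*(-7)))*(24 + 72) = -5*35*96 = -175*96 = -16800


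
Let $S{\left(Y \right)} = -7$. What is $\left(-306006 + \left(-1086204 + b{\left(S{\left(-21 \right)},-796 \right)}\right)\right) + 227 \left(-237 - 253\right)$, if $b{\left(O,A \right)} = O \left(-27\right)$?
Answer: $-1503251$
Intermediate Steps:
$b{\left(O,A \right)} = - 27 O$
$\left(-306006 + \left(-1086204 + b{\left(S{\left(-21 \right)},-796 \right)}\right)\right) + 227 \left(-237 - 253\right) = \left(-306006 - 1086015\right) + 227 \left(-237 - 253\right) = \left(-306006 + \left(-1086204 + 189\right)\right) + 227 \left(-490\right) = \left(-306006 - 1086015\right) - 111230 = -1392021 - 111230 = -1503251$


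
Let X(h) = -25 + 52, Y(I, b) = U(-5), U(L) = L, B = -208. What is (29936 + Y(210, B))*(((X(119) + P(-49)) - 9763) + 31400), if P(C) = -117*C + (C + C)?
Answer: 817086369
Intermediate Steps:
P(C) = -115*C (P(C) = -117*C + 2*C = -115*C)
Y(I, b) = -5
X(h) = 27
(29936 + Y(210, B))*(((X(119) + P(-49)) - 9763) + 31400) = (29936 - 5)*(((27 - 115*(-49)) - 9763) + 31400) = 29931*(((27 + 5635) - 9763) + 31400) = 29931*((5662 - 9763) + 31400) = 29931*(-4101 + 31400) = 29931*27299 = 817086369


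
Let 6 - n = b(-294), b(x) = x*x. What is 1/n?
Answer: -1/86430 ≈ -1.1570e-5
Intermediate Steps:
b(x) = x**2
n = -86430 (n = 6 - 1*(-294)**2 = 6 - 1*86436 = 6 - 86436 = -86430)
1/n = 1/(-86430) = -1/86430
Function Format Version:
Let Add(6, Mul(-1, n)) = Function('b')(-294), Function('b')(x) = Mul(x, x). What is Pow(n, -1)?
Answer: Rational(-1, 86430) ≈ -1.1570e-5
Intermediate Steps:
Function('b')(x) = Pow(x, 2)
n = -86430 (n = Add(6, Mul(-1, Pow(-294, 2))) = Add(6, Mul(-1, 86436)) = Add(6, -86436) = -86430)
Pow(n, -1) = Pow(-86430, -1) = Rational(-1, 86430)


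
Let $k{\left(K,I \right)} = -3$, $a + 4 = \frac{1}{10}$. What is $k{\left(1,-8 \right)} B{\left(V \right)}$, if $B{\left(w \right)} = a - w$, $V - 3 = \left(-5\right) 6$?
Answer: $- \frac{693}{10} \approx -69.3$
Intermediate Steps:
$a = - \frac{39}{10}$ ($a = -4 + \frac{1}{10} = - \frac{39}{10} \approx -3.9$)
$V = -27$ ($V = 3 - 30 = -27$)
$B{\left(w \right)} = - \frac{39}{10} - w$
$k{\left(1,-8 \right)} B{\left(V \right)} = - 3 \left(- \frac{39}{10} - -27\right) = - 3 \left(- \frac{39}{10} + 27\right) = \left(-3\right) \frac{231}{10} = - \frac{693}{10}$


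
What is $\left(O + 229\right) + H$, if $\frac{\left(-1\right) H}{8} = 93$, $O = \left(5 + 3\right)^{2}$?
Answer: $-451$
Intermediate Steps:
$O = 64$ ($O = 8^{2} = 64$)
$H = -744$ ($H = \left(-8\right) 93 = -744$)
$\left(O + 229\right) + H = \left(64 + 229\right) - 744 = 293 - 744 = -451$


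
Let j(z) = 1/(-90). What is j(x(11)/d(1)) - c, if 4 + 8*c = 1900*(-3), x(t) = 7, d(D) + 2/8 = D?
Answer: 64169/90 ≈ 712.99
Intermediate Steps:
d(D) = -1/4 + D
j(z) = -1/90
c = -713 (c = -1/2 + (1900*(-3))/8 = -1/2 + (1/8)*(-5700) = -1/2 - 1425/2 = -713)
j(x(11)/d(1)) - c = -1/90 - 1*(-713) = -1/90 + 713 = 64169/90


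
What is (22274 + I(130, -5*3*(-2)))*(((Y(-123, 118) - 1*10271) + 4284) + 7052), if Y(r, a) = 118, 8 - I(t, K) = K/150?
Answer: 131796847/5 ≈ 2.6359e+7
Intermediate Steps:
I(t, K) = 8 - K/150
(22274 + I(130, -5*3*(-2)))*(((Y(-123, 118) - 1*10271) + 4284) + 7052) = (22274 + (8 - (-5*3)*(-2)/150))*(((118 - 1*10271) + 4284) + 7052) = (22274 + (8 - (-1)*(-2)/10))*(((118 - 10271) + 4284) + 7052) = (22274 + (8 - 1/150*30))*((-10153 + 4284) + 7052) = (22274 + (8 - ⅕))*(-5869 + 7052) = (22274 + 39/5)*1183 = (111409/5)*1183 = 131796847/5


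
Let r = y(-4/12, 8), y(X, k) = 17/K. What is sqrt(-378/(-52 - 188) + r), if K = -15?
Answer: sqrt(1590)/60 ≈ 0.66458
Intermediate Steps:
y(X, k) = -17/15 (y(X, k) = 17/(-15) = 17*(-1/15) = -17/15)
r = -17/15 ≈ -1.1333
sqrt(-378/(-52 - 188) + r) = sqrt(-378/(-52 - 188) - 17/15) = sqrt(-378/(-240) - 17/15) = sqrt(-378*(-1/240) - 17/15) = sqrt(63/40 - 17/15) = sqrt(53/120) = sqrt(1590)/60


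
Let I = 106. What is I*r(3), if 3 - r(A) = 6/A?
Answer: 106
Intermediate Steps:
r(A) = 3 - 6/A
I*r(3) = 106*(3 - 6/3) = 106*(3 - 6*1/3) = 106*(3 - 2) = 106*1 = 106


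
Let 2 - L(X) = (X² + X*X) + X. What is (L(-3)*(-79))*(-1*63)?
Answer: -64701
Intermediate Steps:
L(X) = 2 - X - 2*X² (L(X) = 2 - ((X² + X*X) + X) = 2 - ((X² + X²) + X) = 2 - (2*X² + X) = 2 - (X + 2*X²) = 2 + (-X - 2*X²) = 2 - X - 2*X²)
(L(-3)*(-79))*(-1*63) = ((2 - 1*(-3) - 2*(-3)²)*(-79))*(-1*63) = ((2 + 3 - 2*9)*(-79))*(-63) = ((2 + 3 - 18)*(-79))*(-63) = -13*(-79)*(-63) = 1027*(-63) = -64701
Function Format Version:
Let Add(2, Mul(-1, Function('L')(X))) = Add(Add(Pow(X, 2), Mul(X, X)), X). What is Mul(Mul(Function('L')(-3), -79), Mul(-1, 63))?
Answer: -64701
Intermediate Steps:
Function('L')(X) = Add(2, Mul(-1, X), Mul(-2, Pow(X, 2))) (Function('L')(X) = Add(2, Mul(-1, Add(Add(Pow(X, 2), Mul(X, X)), X))) = Add(2, Mul(-1, Add(Add(Pow(X, 2), Pow(X, 2)), X))) = Add(2, Mul(-1, Add(Mul(2, Pow(X, 2)), X))) = Add(2, Mul(-1, Add(X, Mul(2, Pow(X, 2))))) = Add(2, Add(Mul(-1, X), Mul(-2, Pow(X, 2)))) = Add(2, Mul(-1, X), Mul(-2, Pow(X, 2))))
Mul(Mul(Function('L')(-3), -79), Mul(-1, 63)) = Mul(Mul(Add(2, Mul(-1, -3), Mul(-2, Pow(-3, 2))), -79), Mul(-1, 63)) = Mul(Mul(Add(2, 3, Mul(-2, 9)), -79), -63) = Mul(Mul(Add(2, 3, -18), -79), -63) = Mul(Mul(-13, -79), -63) = Mul(1027, -63) = -64701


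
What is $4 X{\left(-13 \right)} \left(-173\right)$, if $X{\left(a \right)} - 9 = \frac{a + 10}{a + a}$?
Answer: $- \frac{82002}{13} \approx -6307.8$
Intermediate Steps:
$X{\left(a \right)} = 9 + \frac{10 + a}{2 a}$ ($X{\left(a \right)} = 9 + \frac{a + 10}{a + a} = 9 + \frac{10 + a}{2 a}$)
$4 X{\left(-13 \right)} \left(-173\right) = 4 \left(\frac{19}{2} + \frac{5}{-13}\right) \left(-173\right) = 4 \left(\frac{19}{2} + 5 \left(- \frac{1}{13}\right)\right) \left(-173\right) = 4 \left(\frac{19}{2} - \frac{5}{13}\right) \left(-173\right) = 4 \cdot \frac{237}{26} \left(-173\right) = \frac{474}{13} \left(-173\right) = - \frac{82002}{13}$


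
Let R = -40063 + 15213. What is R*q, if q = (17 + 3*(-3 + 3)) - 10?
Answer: -173950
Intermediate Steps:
R = -24850
q = 7 (q = (17 + 3*0) - 10 = (17 + 0) - 10 = 17 - 10 = 7)
R*q = -24850*7 = -173950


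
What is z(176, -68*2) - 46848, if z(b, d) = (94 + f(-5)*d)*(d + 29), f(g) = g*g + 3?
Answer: 350550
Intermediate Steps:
f(g) = 3 + g² (f(g) = g² + 3 = 3 + g²)
z(b, d) = (29 + d)*(94 + 28*d) (z(b, d) = (94 + (3 + (-5)²)*d)*(d + 29) = (94 + (3 + 25)*d)*(29 + d) = (94 + 28*d)*(29 + d) = (29 + d)*(94 + 28*d))
z(176, -68*2) - 46848 = (2726 + 28*(-68*2)² + 906*(-68*2)) - 46848 = (2726 + 28*(-136)² + 906*(-136)) - 46848 = (2726 + 28*18496 - 123216) - 46848 = (2726 + 517888 - 123216) - 46848 = 397398 - 46848 = 350550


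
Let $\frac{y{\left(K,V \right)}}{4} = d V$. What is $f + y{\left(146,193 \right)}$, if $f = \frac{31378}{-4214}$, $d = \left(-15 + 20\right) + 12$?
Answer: $\frac{27636579}{2107} \approx 13117.0$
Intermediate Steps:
$d = 17$ ($d = 5 + 12 = 17$)
$y{\left(K,V \right)} = 68 V$ ($y{\left(K,V \right)} = 4 \cdot 17 V = 68 V$)
$f = - \frac{15689}{2107}$ ($f = 31378 \left(- \frac{1}{4214}\right) = - \frac{15689}{2107} \approx -7.4461$)
$f + y{\left(146,193 \right)} = - \frac{15689}{2107} + 68 \cdot 193 = - \frac{15689}{2107} + 13124 = \frac{27636579}{2107}$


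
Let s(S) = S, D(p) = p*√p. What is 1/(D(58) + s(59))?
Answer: -59/191631 + 58*√58/191631 ≈ 0.0019971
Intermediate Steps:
D(p) = p^(3/2)
1/(D(58) + s(59)) = 1/(58^(3/2) + 59) = 1/(58*√58 + 59) = 1/(59 + 58*√58)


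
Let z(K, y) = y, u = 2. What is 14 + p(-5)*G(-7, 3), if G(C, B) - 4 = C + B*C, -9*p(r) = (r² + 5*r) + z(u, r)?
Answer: ⅔ ≈ 0.66667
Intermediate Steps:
p(r) = -2*r/3 - r²/9 (p(r) = -((r² + 5*r) + r)/9 = -(r² + 6*r)/9 = -2*r/3 - r²/9)
G(C, B) = 4 + C + B*C (G(C, B) = 4 + (C + B*C) = 4 + C + B*C)
14 + p(-5)*G(-7, 3) = 14 + ((⅑)*(-5)*(-6 - 1*(-5)))*(4 - 7 + 3*(-7)) = 14 + ((⅑)*(-5)*(-6 + 5))*(4 - 7 - 21) = 14 + ((⅑)*(-5)*(-1))*(-24) = 14 + (5/9)*(-24) = 14 - 40/3 = ⅔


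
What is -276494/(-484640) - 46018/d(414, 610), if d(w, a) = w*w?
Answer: 3135975263/10383169680 ≈ 0.30202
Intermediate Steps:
d(w, a) = w²
-276494/(-484640) - 46018/d(414, 610) = -276494/(-484640) - 46018/(414²) = -276494*(-1/484640) - 46018/171396 = 138247/242320 - 46018*1/171396 = 138247/242320 - 23009/85698 = 3135975263/10383169680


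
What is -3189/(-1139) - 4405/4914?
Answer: 10653451/5597046 ≈ 1.9034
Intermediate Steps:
-3189/(-1139) - 4405/4914 = -3189*(-1/1139) - 4405*1/4914 = 3189/1139 - 4405/4914 = 10653451/5597046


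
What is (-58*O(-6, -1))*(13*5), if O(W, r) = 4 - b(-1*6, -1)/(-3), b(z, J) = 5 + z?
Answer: -41470/3 ≈ -13823.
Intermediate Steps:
O(W, r) = 11/3 (O(W, r) = 4 - (5 - 1*6)/(-3) = 4 - (5 - 6)*(-1)/3 = 4 - (-1)*(-1)/3 = 4 - 1*⅓ = 4 - ⅓ = 11/3)
(-58*O(-6, -1))*(13*5) = (-58*11/3)*(13*5) = -638/3*65 = -41470/3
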